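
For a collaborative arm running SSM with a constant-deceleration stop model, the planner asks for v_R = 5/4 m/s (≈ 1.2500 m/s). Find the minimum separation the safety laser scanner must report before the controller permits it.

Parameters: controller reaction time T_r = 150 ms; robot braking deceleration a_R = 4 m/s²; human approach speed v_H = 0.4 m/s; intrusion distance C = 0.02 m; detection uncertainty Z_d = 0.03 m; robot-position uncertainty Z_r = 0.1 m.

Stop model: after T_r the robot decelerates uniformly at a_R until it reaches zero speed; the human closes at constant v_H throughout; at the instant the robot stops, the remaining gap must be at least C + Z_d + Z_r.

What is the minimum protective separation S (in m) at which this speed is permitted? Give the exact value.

braking lasts T_s = (5/4)/4 = 0.3125 s
robot covers v_R·T_r = 1.2500·0.1500 = 0.1875 m before braking
robot covers 1.2500·0.3125 − ½·4.0000·0.3125² = 0.1953 m while stopping
human closes 0.4000·0.4625 = 0.1850 m
C+Z_d+Z_r = 0.0200+0.0300+0.1000 = 0.1500 m
S_min ≈ 0.1875+0.1953+0.1850+0.1500  ⇒  S_min = 2297/3200 m

S_min = 2297/3200 m = 0.7178 m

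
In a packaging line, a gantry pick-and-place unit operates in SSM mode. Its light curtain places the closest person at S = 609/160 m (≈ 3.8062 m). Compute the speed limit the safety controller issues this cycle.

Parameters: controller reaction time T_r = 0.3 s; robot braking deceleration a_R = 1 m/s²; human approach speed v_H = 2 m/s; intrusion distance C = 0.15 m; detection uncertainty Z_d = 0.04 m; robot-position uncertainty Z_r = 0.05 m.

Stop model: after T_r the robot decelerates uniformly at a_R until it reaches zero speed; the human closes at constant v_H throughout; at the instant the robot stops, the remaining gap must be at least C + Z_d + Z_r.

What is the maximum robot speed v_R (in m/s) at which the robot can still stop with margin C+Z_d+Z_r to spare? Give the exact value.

v_R_max = 21/20 m/s = 1.0500 m/s

quadratic (1/2)·v² + (23/10)·v + (-2373/800) = 0
  disc = (23/10)² − 4·(1/2)·(-2373/800) = 4489/400 ; √disc = 67/20
  v_R = (−(23/10) + 67/20) / (2·(1/2)) = 21/20 m/s
check:
stop time T_s = (21/20)/1 = 1.0500 s
reaction-phase robot travel = 1.0500·0.3000 = 0.3150 m
robot under decel: 1.0500²/(2·1.0000) = 0.5513 m
human over T_r+T_s: 2.0000·(0.3000+1.0500) = 2.7000 m
margins: 0.1500+0.0400+0.0500 = 0.2400 m
sum ≈ 0.3150+0.5513+2.7000+0.2400 ≈ 3.8062 m = S ✓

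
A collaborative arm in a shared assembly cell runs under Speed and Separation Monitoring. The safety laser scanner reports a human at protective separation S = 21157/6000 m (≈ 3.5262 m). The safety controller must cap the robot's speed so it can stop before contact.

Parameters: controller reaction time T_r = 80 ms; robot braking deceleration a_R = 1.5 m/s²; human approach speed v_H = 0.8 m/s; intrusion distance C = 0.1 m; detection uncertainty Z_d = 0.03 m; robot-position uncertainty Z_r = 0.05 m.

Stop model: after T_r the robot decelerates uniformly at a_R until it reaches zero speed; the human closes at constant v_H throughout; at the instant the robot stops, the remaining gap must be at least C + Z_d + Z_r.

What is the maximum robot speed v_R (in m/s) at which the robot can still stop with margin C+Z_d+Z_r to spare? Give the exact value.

v_R_max = 47/20 m/s = 2.3500 m/s

collect terms ⇒ (1/3)·v_R² + (46/75)·v_R + (-19693/6000) = 0
  disc = (46/75)² − 4·(1/3)·(-19693/6000) = 11881/2500 ; √disc = 109/50
  v_R = (−(46/75) + 109/50) / (2·(1/3)) = 47/20 m/s
check:
braking lasts T_s = (47/20)/(3/2) = 1.5667 s
robot in T_r: 2.3500·0.0800 = 0.1880 m
robot under decel: 2.3500²/(2·1.5000) = 1.8408 m
human closes 0.8000·1.6467 = 1.3173 m
margins: 0.1000+0.0300+0.0500 = 0.1800 m
sum ≈ 0.1880+1.8408+1.3173+0.1800 ≈ 3.5262 m = S ✓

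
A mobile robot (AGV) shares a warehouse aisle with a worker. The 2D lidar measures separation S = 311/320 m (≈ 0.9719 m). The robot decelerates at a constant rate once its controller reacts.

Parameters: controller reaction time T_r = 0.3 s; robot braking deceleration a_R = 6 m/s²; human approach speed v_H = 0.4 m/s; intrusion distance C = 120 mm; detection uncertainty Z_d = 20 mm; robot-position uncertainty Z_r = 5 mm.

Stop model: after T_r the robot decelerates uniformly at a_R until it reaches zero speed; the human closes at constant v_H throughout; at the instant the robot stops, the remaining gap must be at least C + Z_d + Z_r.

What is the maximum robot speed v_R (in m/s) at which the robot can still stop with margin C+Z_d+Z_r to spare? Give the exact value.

at the boundary: (1/12)·v² + (11/30)·v + (-1131/1600) = 0
  disc = (11/30)² − 4·(1/12)·(-1131/1600) = 5329/14400 ; √disc = 73/120
  v_R = (−(11/30) + 73/120) / (2·(1/12)) = 29/20 m/s
check:
T_s = v_R/a_R = (29/20)/6 = 0.2417 s
robot in T_r: 1.4500·0.3000 = 0.4350 m
robot under decel: 1.4500²/(2·6.0000) = 0.1752 m
human closes 0.4000·0.5417 = 0.2167 m
residual clearance needed = 0.1200+0.0200+0.0050 = 0.1450 m
sum ≈ 0.4350+0.1752+0.2167+0.1450 ≈ 0.9719 m = S ✓

v_R_max = 29/20 m/s = 1.4500 m/s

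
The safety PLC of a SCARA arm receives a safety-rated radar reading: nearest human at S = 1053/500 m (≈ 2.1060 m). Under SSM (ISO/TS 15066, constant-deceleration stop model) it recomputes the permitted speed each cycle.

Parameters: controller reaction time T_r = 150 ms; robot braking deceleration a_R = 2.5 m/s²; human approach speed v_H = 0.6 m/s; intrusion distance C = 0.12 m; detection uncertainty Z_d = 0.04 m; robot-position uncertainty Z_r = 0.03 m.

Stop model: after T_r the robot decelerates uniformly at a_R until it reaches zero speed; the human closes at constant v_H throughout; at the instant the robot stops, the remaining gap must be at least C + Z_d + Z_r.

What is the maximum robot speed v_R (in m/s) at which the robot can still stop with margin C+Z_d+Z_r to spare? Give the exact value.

collect terms ⇒ (1/5)·v_R² + (39/100)·v_R + (-913/500) = 0
  disc = (39/100)² − 4·(1/5)·(-913/500) = 16129/10000 ; √disc = 127/100
  v_R = (−(39/100) + 127/100) / (2·(1/5)) = 11/5 m/s
check:
T_s = v_R/a_R = (11/5)/(5/2) = 0.8800 s
robot covers v_R·T_r = 2.2000·0.1500 = 0.3300 m before braking
braking distance = 2.2000²/(2·2.5000) = 0.9680 m
human over T_r+T_s: 0.6000·(0.1500+0.8800) = 0.6180 m
margins: 0.1200+0.0400+0.0300 = 0.1900 m
sum ≈ 0.3300+0.9680+0.6180+0.1900 ≈ 2.1060 m = S ✓

v_R_max = 11/5 m/s = 2.2000 m/s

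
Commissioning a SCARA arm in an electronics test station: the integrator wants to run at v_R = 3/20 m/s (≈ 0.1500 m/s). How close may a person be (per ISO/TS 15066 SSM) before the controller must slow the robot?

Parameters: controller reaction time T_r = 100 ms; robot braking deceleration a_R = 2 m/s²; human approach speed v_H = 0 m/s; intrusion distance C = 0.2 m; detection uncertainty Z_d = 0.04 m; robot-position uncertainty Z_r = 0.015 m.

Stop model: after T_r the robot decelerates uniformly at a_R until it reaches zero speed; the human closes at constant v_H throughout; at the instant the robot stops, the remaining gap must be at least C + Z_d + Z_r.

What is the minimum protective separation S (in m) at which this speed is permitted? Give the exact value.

S_min = 441/1600 m = 0.2756 m

braking lasts T_s = (3/20)/2 = 0.0750 s
reaction-phase robot travel = 0.1500·0.1000 = 0.0150 m
robot under decel: 0.1500²/(2·2.0000) = 0.0056 m
person approaches 0.0000·(0.1000+0.0750) = 0.0000 m
C+Z_d+Z_r = 0.2000+0.0400+0.0150 = 0.2550 m
S_min ≈ 0.0150+0.0056+0.0000+0.2550  ⇒  S_min = 441/1600 m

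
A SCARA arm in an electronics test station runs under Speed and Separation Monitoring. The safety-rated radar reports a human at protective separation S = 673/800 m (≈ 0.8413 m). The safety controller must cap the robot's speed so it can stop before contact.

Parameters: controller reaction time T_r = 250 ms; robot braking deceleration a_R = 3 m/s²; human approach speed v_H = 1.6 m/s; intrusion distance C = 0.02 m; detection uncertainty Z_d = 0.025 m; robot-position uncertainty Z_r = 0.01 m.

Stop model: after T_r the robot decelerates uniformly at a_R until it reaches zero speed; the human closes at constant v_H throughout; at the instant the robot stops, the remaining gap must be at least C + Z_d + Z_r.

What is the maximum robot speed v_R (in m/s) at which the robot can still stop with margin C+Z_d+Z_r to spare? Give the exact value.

v_R_max = 9/20 m/s = 0.4500 m/s

collect terms ⇒ (1/6)·v_R² + (47/60)·v_R + (-309/800) = 0
  disc = (47/60)² − 4·(1/6)·(-309/800) = 196/225 ; √disc = 14/15
  v_R = (−(47/60) + 14/15) / (2·(1/6)) = 9/20 m/s
check:
braking lasts T_s = (9/20)/3 = 0.1500 s
reaction-phase robot travel = 0.4500·0.2500 = 0.1125 m
robot covers 0.4500·0.1500 − ½·3.0000·0.1500² = 0.0338 m while stopping
person approaches 1.6000·(0.2500+0.1500) = 0.6400 m
C+Z_d+Z_r = 0.0200+0.0250+0.0100 = 0.0550 m
sum ≈ 0.1125+0.0338+0.6400+0.0550 ≈ 0.8413 m = S ✓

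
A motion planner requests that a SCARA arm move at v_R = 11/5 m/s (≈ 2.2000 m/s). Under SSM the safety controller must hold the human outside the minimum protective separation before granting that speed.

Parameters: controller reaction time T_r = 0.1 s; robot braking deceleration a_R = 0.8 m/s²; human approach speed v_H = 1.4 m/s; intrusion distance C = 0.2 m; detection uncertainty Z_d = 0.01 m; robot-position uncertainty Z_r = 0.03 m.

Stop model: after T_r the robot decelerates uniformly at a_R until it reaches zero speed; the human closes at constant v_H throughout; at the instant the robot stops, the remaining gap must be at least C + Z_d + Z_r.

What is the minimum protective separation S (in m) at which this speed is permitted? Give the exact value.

S_min = 299/40 m = 7.4750 m

T_s = v_R/a_R = (11/5)/(4/5) = 2.7500 s
robot covers v_R·T_r = 2.2000·0.1000 = 0.2200 m before braking
robot under decel: 2.2000²/(2·0.8000) = 3.0250 m
person approaches 1.4000·(0.1000+2.7500) = 3.9900 m
margins: 0.2000+0.0100+0.0300 = 0.2400 m
S_min ≈ 0.2200+3.0250+3.9900+0.2400  ⇒  S_min = 299/40 m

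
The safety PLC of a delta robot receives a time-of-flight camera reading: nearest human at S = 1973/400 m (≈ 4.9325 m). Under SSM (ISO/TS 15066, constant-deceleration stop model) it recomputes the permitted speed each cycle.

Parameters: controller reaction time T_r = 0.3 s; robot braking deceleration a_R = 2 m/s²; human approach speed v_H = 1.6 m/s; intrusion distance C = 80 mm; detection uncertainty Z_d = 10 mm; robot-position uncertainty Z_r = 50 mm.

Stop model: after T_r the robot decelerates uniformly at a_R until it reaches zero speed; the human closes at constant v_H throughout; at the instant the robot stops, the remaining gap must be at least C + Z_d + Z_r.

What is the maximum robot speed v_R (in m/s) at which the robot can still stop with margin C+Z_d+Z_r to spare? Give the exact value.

quadratic (1/4)·v² + (11/10)·v + (-69/16) = 0
  disc = (11/10)² − 4·(1/4)·(-69/16) = 2209/400 ; √disc = 47/20
  v_R = (−(11/10) + 47/20) / (2·(1/4)) = 5/2 m/s
check:
T_s = v_R/a_R = (5/2)/2 = 1.2500 s
robot in T_r: 2.5000·0.3000 = 0.7500 m
robot under decel: 2.5000²/(2·2.0000) = 1.5625 m
human over T_r+T_s: 1.6000·(0.3000+1.2500) = 2.4800 m
margins: 0.0800+0.0100+0.0500 = 0.1400 m
sum ≈ 0.7500+1.5625+2.4800+0.1400 ≈ 4.9325 m = S ✓

v_R_max = 5/2 m/s = 2.5000 m/s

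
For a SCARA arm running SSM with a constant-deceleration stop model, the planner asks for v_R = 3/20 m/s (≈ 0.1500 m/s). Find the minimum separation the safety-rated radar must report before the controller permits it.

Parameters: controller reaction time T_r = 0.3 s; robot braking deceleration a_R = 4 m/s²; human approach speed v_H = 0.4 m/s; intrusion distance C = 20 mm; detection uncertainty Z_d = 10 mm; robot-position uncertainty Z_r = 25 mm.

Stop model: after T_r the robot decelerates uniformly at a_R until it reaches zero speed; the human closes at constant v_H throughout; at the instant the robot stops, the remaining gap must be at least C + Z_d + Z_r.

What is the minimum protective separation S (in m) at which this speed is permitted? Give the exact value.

S_min = 761/3200 m = 0.2378 m

T_s = v_R/a_R = (3/20)/4 = 0.0375 s
robot in T_r: 0.1500·0.3000 = 0.0450 m
robot covers 0.1500·0.0375 − ½·4.0000·0.0375² = 0.0028 m while stopping
person approaches 0.4000·(0.3000+0.0375) = 0.1350 m
margins: 0.0200+0.0100+0.0250 = 0.0550 m
S_min ≈ 0.0450+0.0028+0.1350+0.0550  ⇒  S_min = 761/3200 m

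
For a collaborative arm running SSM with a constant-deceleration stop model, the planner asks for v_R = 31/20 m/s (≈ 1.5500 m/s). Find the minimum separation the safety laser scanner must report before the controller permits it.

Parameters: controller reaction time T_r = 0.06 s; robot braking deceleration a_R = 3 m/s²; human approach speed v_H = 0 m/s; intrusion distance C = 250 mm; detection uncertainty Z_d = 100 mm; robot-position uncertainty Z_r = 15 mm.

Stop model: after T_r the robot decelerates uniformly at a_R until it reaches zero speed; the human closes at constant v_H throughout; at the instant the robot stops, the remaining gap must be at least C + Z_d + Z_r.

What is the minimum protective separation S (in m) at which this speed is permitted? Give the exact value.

stop time T_s = (31/20)/3 = 0.5167 s
robot covers v_R·T_r = 1.5500·0.0600 = 0.0930 m before braking
braking distance = 1.5500²/(2·3.0000) = 0.4004 m
human closes 0.0000·0.5767 = 0.0000 m
margins: 0.2500+0.1000+0.0150 = 0.3650 m
S_min ≈ 0.0930+0.4004+0.0000+0.3650  ⇒  S_min = 10301/12000 m

S_min = 10301/12000 m = 0.8584 m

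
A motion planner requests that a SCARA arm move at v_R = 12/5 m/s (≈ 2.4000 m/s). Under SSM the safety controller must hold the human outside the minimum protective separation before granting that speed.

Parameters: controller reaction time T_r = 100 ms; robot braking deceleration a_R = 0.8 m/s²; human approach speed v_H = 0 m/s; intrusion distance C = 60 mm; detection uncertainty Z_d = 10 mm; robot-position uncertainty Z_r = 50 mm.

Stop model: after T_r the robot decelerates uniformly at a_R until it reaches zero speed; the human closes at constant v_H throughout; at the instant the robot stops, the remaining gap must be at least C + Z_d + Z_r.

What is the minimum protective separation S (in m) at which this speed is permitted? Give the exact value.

braking lasts T_s = (12/5)/(4/5) = 3.0000 s
robot in T_r: 2.4000·0.1000 = 0.2400 m
braking distance = 2.4000²/(2·0.8000) = 3.6000 m
person approaches 0.0000·(0.1000+3.0000) = 0.0000 m
residual clearance needed = 0.0600+0.0100+0.0500 = 0.1200 m
S_min ≈ 0.2400+3.6000+0.0000+0.1200  ⇒  S_min = 99/25 m

S_min = 99/25 m = 3.9600 m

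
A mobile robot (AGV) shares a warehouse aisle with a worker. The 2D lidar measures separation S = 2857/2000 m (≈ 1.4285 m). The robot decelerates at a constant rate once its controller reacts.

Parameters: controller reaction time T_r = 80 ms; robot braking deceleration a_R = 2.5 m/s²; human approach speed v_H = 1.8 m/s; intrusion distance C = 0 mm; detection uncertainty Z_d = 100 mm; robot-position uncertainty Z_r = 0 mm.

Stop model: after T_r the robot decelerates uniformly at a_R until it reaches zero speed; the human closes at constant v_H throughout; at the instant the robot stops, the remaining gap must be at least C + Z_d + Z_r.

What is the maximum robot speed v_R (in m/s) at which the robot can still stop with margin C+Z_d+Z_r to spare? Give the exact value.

at the boundary: (1/5)·v² + (4/5)·v + (-2369/2000) = 0
  disc = (4/5)² − 4·(1/5)·(-2369/2000) = 3969/2500 ; √disc = 63/50
  v_R = (−(4/5) + 63/50) / (2·(1/5)) = 23/20 m/s
check:
stop time T_s = (23/20)/(5/2) = 0.4600 s
robot covers v_R·T_r = 1.1500·0.0800 = 0.0920 m before braking
robot under decel: 1.1500²/(2·2.5000) = 0.2645 m
person approaches 1.8000·(0.0800+0.4600) = 0.9720 m
residual clearance needed = 0.0000+0.1000+0.0000 = 0.1000 m
sum ≈ 0.0920+0.2645+0.9720+0.1000 ≈ 1.4285 m = S ✓

v_R_max = 23/20 m/s = 1.1500 m/s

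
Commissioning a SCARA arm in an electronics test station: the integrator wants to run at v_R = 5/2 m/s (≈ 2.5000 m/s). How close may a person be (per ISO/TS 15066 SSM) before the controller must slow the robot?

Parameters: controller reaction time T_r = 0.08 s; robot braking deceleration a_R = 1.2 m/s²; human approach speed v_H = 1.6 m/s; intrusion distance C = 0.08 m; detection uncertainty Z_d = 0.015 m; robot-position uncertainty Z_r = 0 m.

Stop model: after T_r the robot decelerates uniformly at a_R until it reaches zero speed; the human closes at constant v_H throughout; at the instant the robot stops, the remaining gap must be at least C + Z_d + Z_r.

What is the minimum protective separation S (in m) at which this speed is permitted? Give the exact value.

stop time T_s = (5/2)/(6/5) = 2.0833 s
robot covers v_R·T_r = 2.5000·0.0800 = 0.2000 m before braking
robot under decel: 2.5000²/(2·1.2000) = 2.6042 m
human closes 1.6000·2.1633 = 3.4613 m
C+Z_d+Z_r = 0.0800+0.0150+0.0000 = 0.0950 m
S_min ≈ 0.2000+2.6042+3.4613+0.0950  ⇒  S_min = 12721/2000 m

S_min = 12721/2000 m = 6.3605 m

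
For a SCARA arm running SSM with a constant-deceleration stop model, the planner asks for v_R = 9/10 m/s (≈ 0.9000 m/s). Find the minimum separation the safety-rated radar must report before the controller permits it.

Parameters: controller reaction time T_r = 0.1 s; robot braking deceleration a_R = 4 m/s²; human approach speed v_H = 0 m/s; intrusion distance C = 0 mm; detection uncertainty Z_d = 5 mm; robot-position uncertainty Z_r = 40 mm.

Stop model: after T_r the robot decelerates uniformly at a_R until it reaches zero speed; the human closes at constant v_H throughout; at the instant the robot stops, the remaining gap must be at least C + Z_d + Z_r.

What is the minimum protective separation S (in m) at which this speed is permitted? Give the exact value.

T_s = v_R/a_R = (9/10)/4 = 0.2250 s
reaction-phase robot travel = 0.9000·0.1000 = 0.0900 m
robot covers 0.9000·0.2250 − ½·4.0000·0.2250² = 0.1013 m while stopping
human closes 0.0000·0.3250 = 0.0000 m
residual clearance needed = 0.0000+0.0050+0.0400 = 0.0450 m
S_min ≈ 0.0900+0.1013+0.0000+0.0450  ⇒  S_min = 189/800 m

S_min = 189/800 m = 0.2362 m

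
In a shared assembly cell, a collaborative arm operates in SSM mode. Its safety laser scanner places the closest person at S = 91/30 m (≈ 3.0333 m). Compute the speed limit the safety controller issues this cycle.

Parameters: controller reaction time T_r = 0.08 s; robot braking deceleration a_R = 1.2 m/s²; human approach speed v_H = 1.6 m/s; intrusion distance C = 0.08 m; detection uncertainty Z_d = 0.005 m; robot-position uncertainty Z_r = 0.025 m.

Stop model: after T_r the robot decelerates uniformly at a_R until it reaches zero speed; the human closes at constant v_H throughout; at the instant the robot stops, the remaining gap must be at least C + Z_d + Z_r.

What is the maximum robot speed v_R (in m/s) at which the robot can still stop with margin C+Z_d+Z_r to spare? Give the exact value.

v_R_max = 7/5 m/s = 1.4000 m/s

at the boundary: (5/12)·v² + (106/75)·v + (-4193/1500) = 0
  disc = (106/75)² − 4·(5/12)·(-4193/1500) = 16641/2500 ; √disc = 129/50
  v_R = (−(106/75) + 129/50) / (2·(5/12)) = 7/5 m/s
check:
stop time T_s = (7/5)/(6/5) = 1.1667 s
robot covers v_R·T_r = 1.4000·0.0800 = 0.1120 m before braking
robot covers 1.4000·1.1667 − ½·1.2000·1.1667² = 0.8167 m while stopping
person approaches 1.6000·(0.0800+1.1667) = 1.9947 m
residual clearance needed = 0.0800+0.0050+0.0250 = 0.1100 m
sum ≈ 0.1120+0.8167+1.9947+0.1100 ≈ 3.0333 m = S ✓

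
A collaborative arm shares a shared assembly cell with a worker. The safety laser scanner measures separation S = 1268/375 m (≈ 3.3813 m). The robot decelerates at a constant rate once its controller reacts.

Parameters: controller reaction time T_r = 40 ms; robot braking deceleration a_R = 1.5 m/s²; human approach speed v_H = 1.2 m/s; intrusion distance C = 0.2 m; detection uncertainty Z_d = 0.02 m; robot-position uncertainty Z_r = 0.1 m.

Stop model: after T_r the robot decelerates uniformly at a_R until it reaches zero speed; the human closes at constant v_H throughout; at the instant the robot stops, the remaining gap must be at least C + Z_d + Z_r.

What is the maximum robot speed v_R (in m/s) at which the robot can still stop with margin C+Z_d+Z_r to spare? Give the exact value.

v_R_max = 2 m/s = 2.0000 m/s

at the boundary: (1/3)·v² + (21/25)·v + (-226/75) = 0
  disc = (21/25)² − 4·(1/3)·(-226/75) = 26569/5625 ; √disc = 163/75
  v_R = (−(21/25) + 163/75) / (2·(1/3)) = 2 m/s
check:
stop time T_s = 2/(3/2) = 1.3333 s
robot in T_r: 2.0000·0.0400 = 0.0800 m
braking distance = 2.0000²/(2·1.5000) = 1.3333 m
person approaches 1.2000·(0.0400+1.3333) = 1.6480 m
C+Z_d+Z_r = 0.2000+0.0200+0.1000 = 0.3200 m
sum ≈ 0.0800+1.3333+1.6480+0.3200 ≈ 3.3813 m = S ✓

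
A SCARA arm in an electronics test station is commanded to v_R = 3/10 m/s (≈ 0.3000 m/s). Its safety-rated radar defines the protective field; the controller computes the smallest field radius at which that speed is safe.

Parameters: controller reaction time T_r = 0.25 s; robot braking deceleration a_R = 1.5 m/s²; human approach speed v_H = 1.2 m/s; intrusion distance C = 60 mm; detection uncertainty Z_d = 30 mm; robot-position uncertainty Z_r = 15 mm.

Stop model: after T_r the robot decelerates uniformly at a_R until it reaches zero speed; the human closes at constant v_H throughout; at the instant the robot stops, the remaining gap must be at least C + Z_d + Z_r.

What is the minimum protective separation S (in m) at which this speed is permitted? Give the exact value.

braking lasts T_s = (3/10)/(3/2) = 0.2000 s
robot in T_r: 0.3000·0.2500 = 0.0750 m
robot covers 0.3000·0.2000 − ½·1.5000·0.2000² = 0.0300 m while stopping
human closes 1.2000·0.4500 = 0.5400 m
margins: 0.0600+0.0300+0.0150 = 0.1050 m
S_min ≈ 0.0750+0.0300+0.5400+0.1050  ⇒  S_min = 3/4 m

S_min = 3/4 m = 0.7500 m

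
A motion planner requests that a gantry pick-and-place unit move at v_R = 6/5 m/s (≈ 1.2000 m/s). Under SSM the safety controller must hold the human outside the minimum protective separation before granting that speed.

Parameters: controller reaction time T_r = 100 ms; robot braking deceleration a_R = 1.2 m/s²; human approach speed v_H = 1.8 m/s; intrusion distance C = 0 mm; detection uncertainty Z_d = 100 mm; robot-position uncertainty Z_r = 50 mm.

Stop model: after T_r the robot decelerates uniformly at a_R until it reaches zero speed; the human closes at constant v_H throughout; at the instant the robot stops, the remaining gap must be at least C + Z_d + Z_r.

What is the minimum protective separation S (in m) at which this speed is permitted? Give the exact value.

stop time T_s = (6/5)/(6/5) = 1.0000 s
robot in T_r: 1.2000·0.1000 = 0.1200 m
robot covers 1.2000·1.0000 − ½·1.2000·1.0000² = 0.6000 m while stopping
human closes 1.8000·1.1000 = 1.9800 m
residual clearance needed = 0.0000+0.1000+0.0500 = 0.1500 m
S_min ≈ 0.1200+0.6000+1.9800+0.1500  ⇒  S_min = 57/20 m

S_min = 57/20 m = 2.8500 m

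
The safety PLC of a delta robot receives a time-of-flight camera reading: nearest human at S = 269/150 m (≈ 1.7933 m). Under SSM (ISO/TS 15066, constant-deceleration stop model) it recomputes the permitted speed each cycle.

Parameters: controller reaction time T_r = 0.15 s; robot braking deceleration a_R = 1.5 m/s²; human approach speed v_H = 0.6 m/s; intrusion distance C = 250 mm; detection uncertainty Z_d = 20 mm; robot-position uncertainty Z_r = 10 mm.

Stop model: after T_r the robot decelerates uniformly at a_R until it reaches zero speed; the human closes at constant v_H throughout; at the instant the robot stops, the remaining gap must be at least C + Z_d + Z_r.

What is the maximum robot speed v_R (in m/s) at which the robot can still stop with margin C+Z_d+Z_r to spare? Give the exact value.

collect terms ⇒ (1/3)·v_R² + (11/20)·v_R + (-427/300) = 0
  disc = (11/20)² − 4·(1/3)·(-427/300) = 7921/3600 ; √disc = 89/60
  v_R = (−(11/20) + 89/60) / (2·(1/3)) = 7/5 m/s
check:
T_s = v_R/a_R = (7/5)/(3/2) = 0.9333 s
robot in T_r: 1.4000·0.1500 = 0.2100 m
braking distance = 1.4000²/(2·1.5000) = 0.6533 m
human over T_r+T_s: 0.6000·(0.1500+0.9333) = 0.6500 m
residual clearance needed = 0.2500+0.0200+0.0100 = 0.2800 m
sum ≈ 0.2100+0.6533+0.6500+0.2800 ≈ 1.7933 m = S ✓

v_R_max = 7/5 m/s = 1.4000 m/s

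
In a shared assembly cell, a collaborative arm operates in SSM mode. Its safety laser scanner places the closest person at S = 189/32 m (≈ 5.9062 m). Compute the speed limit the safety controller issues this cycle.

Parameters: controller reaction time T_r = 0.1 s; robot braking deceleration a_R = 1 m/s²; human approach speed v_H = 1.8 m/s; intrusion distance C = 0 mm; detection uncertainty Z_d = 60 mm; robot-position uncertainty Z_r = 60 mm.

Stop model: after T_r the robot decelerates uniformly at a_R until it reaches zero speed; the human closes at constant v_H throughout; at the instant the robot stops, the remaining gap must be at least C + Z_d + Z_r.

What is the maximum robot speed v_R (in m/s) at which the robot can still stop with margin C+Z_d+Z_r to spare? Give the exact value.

v_R_max = 39/20 m/s = 1.9500 m/s

quadratic (1/2)·v² + (19/10)·v + (-897/160) = 0
  disc = (19/10)² − 4·(1/2)·(-897/160) = 5929/400 ; √disc = 77/20
  v_R = (−(19/10) + 77/20) / (2·(1/2)) = 39/20 m/s
check:
T_s = v_R/a_R = (39/20)/1 = 1.9500 s
reaction-phase robot travel = 1.9500·0.1000 = 0.1950 m
robot covers 1.9500·1.9500 − ½·1.0000·1.9500² = 1.9013 m while stopping
human over T_r+T_s: 1.8000·(0.1000+1.9500) = 3.6900 m
C+Z_d+Z_r = 0.0000+0.0600+0.0600 = 0.1200 m
sum ≈ 0.1950+1.9013+3.6900+0.1200 ≈ 5.9062 m = S ✓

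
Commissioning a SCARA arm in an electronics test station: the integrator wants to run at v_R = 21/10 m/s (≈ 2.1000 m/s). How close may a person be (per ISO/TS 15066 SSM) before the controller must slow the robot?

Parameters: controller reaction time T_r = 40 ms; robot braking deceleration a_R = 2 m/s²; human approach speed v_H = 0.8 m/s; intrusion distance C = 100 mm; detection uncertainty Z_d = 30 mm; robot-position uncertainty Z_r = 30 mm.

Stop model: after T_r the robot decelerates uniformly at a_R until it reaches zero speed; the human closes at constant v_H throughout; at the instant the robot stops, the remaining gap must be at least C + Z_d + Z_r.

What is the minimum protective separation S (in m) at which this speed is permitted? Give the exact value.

braking lasts T_s = (21/10)/2 = 1.0500 s
robot covers v_R·T_r = 2.1000·0.0400 = 0.0840 m before braking
robot covers 2.1000·1.0500 − ½·2.0000·1.0500² = 1.1025 m while stopping
human over T_r+T_s: 0.8000·(0.0400+1.0500) = 0.8720 m
C+Z_d+Z_r = 0.1000+0.0300+0.0300 = 0.1600 m
S_min ≈ 0.0840+1.1025+0.8720+0.1600  ⇒  S_min = 4437/2000 m

S_min = 4437/2000 m = 2.2185 m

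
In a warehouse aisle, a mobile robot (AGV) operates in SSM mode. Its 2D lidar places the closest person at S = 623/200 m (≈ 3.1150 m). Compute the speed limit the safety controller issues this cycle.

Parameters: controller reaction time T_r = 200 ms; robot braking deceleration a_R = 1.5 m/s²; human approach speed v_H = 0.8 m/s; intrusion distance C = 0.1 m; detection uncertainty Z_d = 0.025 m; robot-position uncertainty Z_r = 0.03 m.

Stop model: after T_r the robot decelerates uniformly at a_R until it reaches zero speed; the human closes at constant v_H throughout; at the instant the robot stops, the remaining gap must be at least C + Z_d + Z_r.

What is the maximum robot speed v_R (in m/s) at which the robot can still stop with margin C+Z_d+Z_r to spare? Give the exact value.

at the boundary: (1/3)·v² + (11/15)·v + (-14/5) = 0
  disc = (11/15)² − 4·(1/3)·(-14/5) = 961/225 ; √disc = 31/15
  v_R = (−(11/15) + 31/15) / (2·(1/3)) = 2 m/s
check:
stop time T_s = 2/(3/2) = 1.3333 s
robot covers v_R·T_r = 2.0000·0.2000 = 0.4000 m before braking
braking distance = 2.0000²/(2·1.5000) = 1.3333 m
human closes 0.8000·1.5333 = 1.2267 m
C+Z_d+Z_r = 0.1000+0.0250+0.0300 = 0.1550 m
sum ≈ 0.4000+1.3333+1.2267+0.1550 ≈ 3.1150 m = S ✓

v_R_max = 2 m/s = 2.0000 m/s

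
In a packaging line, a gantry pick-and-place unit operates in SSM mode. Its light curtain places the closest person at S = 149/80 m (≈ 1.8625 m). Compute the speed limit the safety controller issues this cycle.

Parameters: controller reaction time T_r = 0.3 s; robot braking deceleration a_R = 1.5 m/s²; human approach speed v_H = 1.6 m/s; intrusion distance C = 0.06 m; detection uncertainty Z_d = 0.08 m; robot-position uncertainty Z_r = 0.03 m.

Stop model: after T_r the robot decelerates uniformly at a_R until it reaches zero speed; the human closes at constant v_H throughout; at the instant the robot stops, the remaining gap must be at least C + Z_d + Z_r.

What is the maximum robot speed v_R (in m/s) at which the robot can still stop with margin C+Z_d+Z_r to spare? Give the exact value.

at the boundary: (1/3)·v² + (41/30)·v + (-97/80) = 0
  disc = (41/30)² − 4·(1/3)·(-97/80) = 784/225 ; √disc = 28/15
  v_R = (−(41/30) + 28/15) / (2·(1/3)) = 3/4 m/s
check:
T_s = v_R/a_R = (3/4)/(3/2) = 0.5000 s
robot in T_r: 0.7500·0.3000 = 0.2250 m
robot under decel: 0.7500²/(2·1.5000) = 0.1875 m
human over T_r+T_s: 1.6000·(0.3000+0.5000) = 1.2800 m
residual clearance needed = 0.0600+0.0800+0.0300 = 0.1700 m
sum ≈ 0.2250+0.1875+1.2800+0.1700 ≈ 1.8625 m = S ✓

v_R_max = 3/4 m/s = 0.7500 m/s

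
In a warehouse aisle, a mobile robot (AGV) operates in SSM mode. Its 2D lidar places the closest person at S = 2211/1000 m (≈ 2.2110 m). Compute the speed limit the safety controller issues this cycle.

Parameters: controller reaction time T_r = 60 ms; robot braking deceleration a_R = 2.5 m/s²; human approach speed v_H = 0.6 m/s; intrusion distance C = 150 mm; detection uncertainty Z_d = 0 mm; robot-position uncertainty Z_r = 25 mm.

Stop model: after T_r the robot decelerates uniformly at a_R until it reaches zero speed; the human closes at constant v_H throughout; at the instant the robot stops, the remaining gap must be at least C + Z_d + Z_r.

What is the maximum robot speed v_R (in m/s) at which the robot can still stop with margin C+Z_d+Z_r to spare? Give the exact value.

quadratic (1/5)·v² + (3/10)·v + (-2) = 0
  disc = (3/10)² − 4·(1/5)·(-2) = 169/100 ; √disc = 13/10
  v_R = (−(3/10) + 13/10) / (2·(1/5)) = 5/2 m/s
check:
stop time T_s = (5/2)/(5/2) = 1.0000 s
reaction-phase robot travel = 2.5000·0.0600 = 0.1500 m
robot under decel: 2.5000²/(2·2.5000) = 1.2500 m
person approaches 0.6000·(0.0600+1.0000) = 0.6360 m
C+Z_d+Z_r = 0.1500+0.0000+0.0250 = 0.1750 m
sum ≈ 0.1500+1.2500+0.6360+0.1750 ≈ 2.2110 m = S ✓

v_R_max = 5/2 m/s = 2.5000 m/s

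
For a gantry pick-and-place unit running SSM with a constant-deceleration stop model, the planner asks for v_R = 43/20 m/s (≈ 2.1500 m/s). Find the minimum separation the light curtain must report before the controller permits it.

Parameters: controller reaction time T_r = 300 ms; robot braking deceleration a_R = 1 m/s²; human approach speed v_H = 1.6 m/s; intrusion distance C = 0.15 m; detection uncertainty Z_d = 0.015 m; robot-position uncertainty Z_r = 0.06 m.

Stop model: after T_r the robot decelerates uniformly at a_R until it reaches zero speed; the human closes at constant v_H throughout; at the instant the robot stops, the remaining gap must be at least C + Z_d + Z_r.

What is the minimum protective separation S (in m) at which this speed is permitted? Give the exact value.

T_s = v_R/a_R = (43/20)/1 = 2.1500 s
reaction-phase robot travel = 2.1500·0.3000 = 0.6450 m
braking distance = 2.1500²/(2·1.0000) = 2.3112 m
human over T_r+T_s: 1.6000·(0.3000+2.1500) = 3.9200 m
margins: 0.1500+0.0150+0.0600 = 0.2250 m
S_min ≈ 0.6450+2.3112+3.9200+0.2250  ⇒  S_min = 5681/800 m

S_min = 5681/800 m = 7.1013 m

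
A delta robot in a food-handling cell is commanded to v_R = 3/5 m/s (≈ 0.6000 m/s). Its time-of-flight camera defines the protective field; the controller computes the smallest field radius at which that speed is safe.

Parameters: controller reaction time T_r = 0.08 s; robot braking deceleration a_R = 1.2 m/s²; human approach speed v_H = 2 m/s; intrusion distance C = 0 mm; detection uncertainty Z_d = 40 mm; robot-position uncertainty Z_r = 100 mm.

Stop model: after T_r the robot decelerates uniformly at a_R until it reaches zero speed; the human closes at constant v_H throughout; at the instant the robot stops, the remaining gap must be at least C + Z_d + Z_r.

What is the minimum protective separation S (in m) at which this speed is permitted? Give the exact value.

stop time T_s = (3/5)/(6/5) = 0.5000 s
robot covers v_R·T_r = 0.6000·0.0800 = 0.0480 m before braking
robot covers 0.6000·0.5000 − ½·1.2000·0.5000² = 0.1500 m while stopping
human closes 2.0000·0.5800 = 1.1600 m
margins: 0.0000+0.0400+0.1000 = 0.1400 m
S_min ≈ 0.0480+0.1500+1.1600+0.1400  ⇒  S_min = 749/500 m

S_min = 749/500 m = 1.4980 m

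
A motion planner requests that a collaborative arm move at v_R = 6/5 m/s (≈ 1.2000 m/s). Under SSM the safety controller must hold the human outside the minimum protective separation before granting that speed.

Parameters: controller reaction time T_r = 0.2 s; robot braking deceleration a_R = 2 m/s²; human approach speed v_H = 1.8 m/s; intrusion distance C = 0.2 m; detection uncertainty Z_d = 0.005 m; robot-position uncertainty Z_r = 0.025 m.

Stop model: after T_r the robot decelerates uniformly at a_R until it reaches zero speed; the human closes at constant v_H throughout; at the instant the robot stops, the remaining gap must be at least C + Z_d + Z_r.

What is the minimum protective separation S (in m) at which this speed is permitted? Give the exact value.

T_s = v_R/a_R = (6/5)/2 = 0.6000 s
robot covers v_R·T_r = 1.2000·0.2000 = 0.2400 m before braking
robot under decel: 1.2000²/(2·2.0000) = 0.3600 m
human over T_r+T_s: 1.8000·(0.2000+0.6000) = 1.4400 m
C+Z_d+Z_r = 0.2000+0.0050+0.0250 = 0.2300 m
S_min ≈ 0.2400+0.3600+1.4400+0.2300  ⇒  S_min = 227/100 m

S_min = 227/100 m = 2.2700 m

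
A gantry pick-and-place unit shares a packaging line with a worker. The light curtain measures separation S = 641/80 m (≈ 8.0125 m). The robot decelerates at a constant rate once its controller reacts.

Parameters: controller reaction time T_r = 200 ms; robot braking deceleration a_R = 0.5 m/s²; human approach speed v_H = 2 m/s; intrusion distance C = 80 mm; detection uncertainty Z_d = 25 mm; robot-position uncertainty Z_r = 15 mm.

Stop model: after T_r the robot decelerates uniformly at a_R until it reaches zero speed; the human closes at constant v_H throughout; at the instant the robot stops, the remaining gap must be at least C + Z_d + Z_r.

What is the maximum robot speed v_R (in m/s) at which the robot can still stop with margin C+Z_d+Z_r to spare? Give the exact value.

v_R_max = 27/20 m/s = 1.3500 m/s

quadratic (1)·v² + (21/5)·v + (-2997/400) = 0
  disc = (21/5)² − 4·(1)·(-2997/400) = 4761/100 ; √disc = 69/10
  v_R = (−(21/5) + 69/10) / (2·(1)) = 27/20 m/s
check:
braking lasts T_s = (27/20)/(1/2) = 2.7000 s
robot covers v_R·T_r = 1.3500·0.2000 = 0.2700 m before braking
braking distance = 1.3500²/(2·0.5000) = 1.8225 m
person approaches 2.0000·(0.2000+2.7000) = 5.8000 m
C+Z_d+Z_r = 0.0800+0.0250+0.0150 = 0.1200 m
sum ≈ 0.2700+1.8225+5.8000+0.1200 ≈ 8.0125 m = S ✓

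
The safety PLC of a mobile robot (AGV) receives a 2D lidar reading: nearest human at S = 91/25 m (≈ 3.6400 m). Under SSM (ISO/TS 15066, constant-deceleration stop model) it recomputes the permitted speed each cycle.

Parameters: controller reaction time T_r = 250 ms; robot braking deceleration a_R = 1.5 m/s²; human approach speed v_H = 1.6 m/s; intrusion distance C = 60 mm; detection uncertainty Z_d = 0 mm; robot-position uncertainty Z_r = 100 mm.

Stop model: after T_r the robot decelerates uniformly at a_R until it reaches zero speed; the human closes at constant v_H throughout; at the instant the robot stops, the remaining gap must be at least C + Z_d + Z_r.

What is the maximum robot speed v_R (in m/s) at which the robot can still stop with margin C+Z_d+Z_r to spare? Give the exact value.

v_R_max = 33/20 m/s = 1.6500 m/s

collect terms ⇒ (1/3)·v_R² + (79/60)·v_R + (-77/25) = 0
  disc = (79/60)² − 4·(1/3)·(-77/25) = 841/144 ; √disc = 29/12
  v_R = (−(79/60) + 29/12) / (2·(1/3)) = 33/20 m/s
check:
braking lasts T_s = (33/20)/(3/2) = 1.1000 s
reaction-phase robot travel = 1.6500·0.2500 = 0.4125 m
braking distance = 1.6500²/(2·1.5000) = 0.9075 m
person approaches 1.6000·(0.2500+1.1000) = 2.1600 m
margins: 0.0600+0.0000+0.1000 = 0.1600 m
sum ≈ 0.4125+0.9075+2.1600+0.1600 ≈ 3.6400 m = S ✓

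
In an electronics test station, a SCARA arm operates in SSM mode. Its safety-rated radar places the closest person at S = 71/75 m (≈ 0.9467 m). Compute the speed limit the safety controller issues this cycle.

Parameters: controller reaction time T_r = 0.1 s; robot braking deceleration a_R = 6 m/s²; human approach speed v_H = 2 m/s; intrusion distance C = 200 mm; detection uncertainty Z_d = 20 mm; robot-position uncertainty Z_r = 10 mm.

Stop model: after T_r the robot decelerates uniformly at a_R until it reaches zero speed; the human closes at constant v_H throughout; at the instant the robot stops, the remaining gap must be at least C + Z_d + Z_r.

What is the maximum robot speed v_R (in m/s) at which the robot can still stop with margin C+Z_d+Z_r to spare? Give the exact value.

quadratic (1/12)·v² + (13/30)·v + (-31/60) = 0
  disc = (13/30)² − 4·(1/12)·(-31/60) = 9/25 ; √disc = 3/5
  v_R = (−(13/30) + 3/5) / (2·(1/12)) = 1 m/s
check:
stop time T_s = 1/6 = 0.1667 s
robot in T_r: 1.0000·0.1000 = 0.1000 m
robot covers 1.0000·0.1667 − ½·6.0000·0.1667² = 0.0833 m while stopping
human over T_r+T_s: 2.0000·(0.1000+0.1667) = 0.5333 m
C+Z_d+Z_r = 0.2000+0.0200+0.0100 = 0.2300 m
sum ≈ 0.1000+0.0833+0.5333+0.2300 ≈ 0.9467 m = S ✓

v_R_max = 1 m/s = 1.0000 m/s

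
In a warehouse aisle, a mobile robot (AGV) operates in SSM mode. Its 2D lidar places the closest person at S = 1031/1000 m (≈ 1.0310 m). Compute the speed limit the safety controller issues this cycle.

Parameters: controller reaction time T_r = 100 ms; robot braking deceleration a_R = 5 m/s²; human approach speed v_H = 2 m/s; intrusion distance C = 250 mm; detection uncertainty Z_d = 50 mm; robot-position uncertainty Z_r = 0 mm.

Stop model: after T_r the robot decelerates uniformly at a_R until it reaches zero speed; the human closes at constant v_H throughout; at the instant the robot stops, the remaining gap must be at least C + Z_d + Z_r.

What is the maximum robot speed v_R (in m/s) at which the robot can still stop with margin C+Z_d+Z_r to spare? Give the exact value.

collect terms ⇒ (1/10)·v_R² + (1/2)·v_R + (-531/1000) = 0
  disc = (1/2)² − 4·(1/10)·(-531/1000) = 289/625 ; √disc = 17/25
  v_R = (−(1/2) + 17/25) / (2·(1/10)) = 9/10 m/s
check:
T_s = v_R/a_R = (9/10)/5 = 0.1800 s
robot covers v_R·T_r = 0.9000·0.1000 = 0.0900 m before braking
robot covers 0.9000·0.1800 − ½·5.0000·0.1800² = 0.0810 m while stopping
human over T_r+T_s: 2.0000·(0.1000+0.1800) = 0.5600 m
margins: 0.2500+0.0500+0.0000 = 0.3000 m
sum ≈ 0.0900+0.0810+0.5600+0.3000 ≈ 1.0310 m = S ✓

v_R_max = 9/10 m/s = 0.9000 m/s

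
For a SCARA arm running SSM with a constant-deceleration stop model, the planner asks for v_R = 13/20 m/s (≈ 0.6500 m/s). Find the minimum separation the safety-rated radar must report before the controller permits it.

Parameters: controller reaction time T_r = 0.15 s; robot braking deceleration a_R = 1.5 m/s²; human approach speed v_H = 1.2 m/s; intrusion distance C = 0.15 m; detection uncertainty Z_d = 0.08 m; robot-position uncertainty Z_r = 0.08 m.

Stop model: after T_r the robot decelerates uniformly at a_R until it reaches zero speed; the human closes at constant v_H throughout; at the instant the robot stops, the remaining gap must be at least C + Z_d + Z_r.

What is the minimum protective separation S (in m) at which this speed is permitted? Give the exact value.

braking lasts T_s = (13/20)/(3/2) = 0.4333 s
robot covers v_R·T_r = 0.6500·0.1500 = 0.0975 m before braking
braking distance = 0.6500²/(2·1.5000) = 0.1408 m
human closes 1.2000·0.5833 = 0.7000 m
margins: 0.1500+0.0800+0.0800 = 0.3100 m
S_min ≈ 0.0975+0.1408+0.7000+0.3100  ⇒  S_min = 749/600 m

S_min = 749/600 m = 1.2483 m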